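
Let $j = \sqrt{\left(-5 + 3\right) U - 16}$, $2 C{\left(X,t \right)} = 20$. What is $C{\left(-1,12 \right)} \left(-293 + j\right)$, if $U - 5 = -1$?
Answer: $-2930 + 20 i \sqrt{6} \approx -2930.0 + 48.99 i$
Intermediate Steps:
$U = 4$ ($U = 5 - 1 = 4$)
$C{\left(X,t \right)} = 10$ ($C{\left(X,t \right)} = \frac{1}{2} \cdot 20 = 10$)
$j = 2 i \sqrt{6}$ ($j = \sqrt{\left(-5 + 3\right) 4 - 16} = \sqrt{\left(-2\right) 4 - 16} = \sqrt{-8 - 16} = \sqrt{-24} = 2 i \sqrt{6} \approx 4.899 i$)
$C{\left(-1,12 \right)} \left(-293 + j\right) = 10 \left(-293 + 2 i \sqrt{6}\right) = -2930 + 20 i \sqrt{6}$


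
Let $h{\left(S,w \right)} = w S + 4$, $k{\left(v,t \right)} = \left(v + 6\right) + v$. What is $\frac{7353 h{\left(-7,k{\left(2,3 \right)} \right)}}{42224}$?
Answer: $- \frac{242649}{21112} \approx -11.493$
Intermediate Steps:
$k{\left(v,t \right)} = 6 + 2 v$ ($k{\left(v,t \right)} = \left(6 + v\right) + v = 6 + 2 v$)
$h{\left(S,w \right)} = 4 + S w$ ($h{\left(S,w \right)} = S w + 4 = 4 + S w$)
$\frac{7353 h{\left(-7,k{\left(2,3 \right)} \right)}}{42224} = \frac{7353 \left(4 - 7 \left(6 + 2 \cdot 2\right)\right)}{42224} = 7353 \left(4 - 7 \left(6 + 4\right)\right) \frac{1}{42224} = 7353 \left(4 - 70\right) \frac{1}{42224} = 7353 \left(-66\right) \frac{1}{42224} = \left(-485298\right) \frac{1}{42224} = - \frac{242649}{21112}$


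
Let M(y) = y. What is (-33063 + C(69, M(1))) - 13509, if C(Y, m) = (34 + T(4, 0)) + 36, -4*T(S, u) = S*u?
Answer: -46502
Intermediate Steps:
T(S, u) = -S*u/4
C(Y, m) = 70 (C(Y, m) = (34 - 1/4*4*0) + 36 = (34 + 0) + 36 = 34 + 36 = 70)
(-33063 + C(69, M(1))) - 13509 = (-33063 + 70) - 13509 = -32993 - 13509 = -46502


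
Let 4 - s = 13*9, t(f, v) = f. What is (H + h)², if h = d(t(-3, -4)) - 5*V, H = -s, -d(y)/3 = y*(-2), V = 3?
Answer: 6400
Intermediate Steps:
d(y) = 6*y (d(y) = -3*y*(-2) = -(-6)*y = 6*y)
s = -113 (s = 4 - 13*9 = 4 - 1*117 = 4 - 117 = -113)
H = 113 (H = -1*(-113) = 113)
h = -33 (h = 6*(-3) - 5*3 = -18 - 15 = -33)
(H + h)² = (113 - 33)² = 80² = 6400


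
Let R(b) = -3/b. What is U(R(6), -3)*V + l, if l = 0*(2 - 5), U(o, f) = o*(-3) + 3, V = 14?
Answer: 63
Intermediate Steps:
U(o, f) = 3 - 3*o (U(o, f) = -3*o + 3 = 3 - 3*o)
l = 0 (l = 0*(-3) = 0)
U(R(6), -3)*V + l = (3 - (-9)/6)*14 + 0 = (3 - 3*(-½))*14 + 0 = (3 + 3/2)*14 + 0 = (9/2)*14 + 0 = 63 + 0 = 63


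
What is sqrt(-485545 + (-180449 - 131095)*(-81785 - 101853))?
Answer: sqrt(57210831527) ≈ 2.3919e+5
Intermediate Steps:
sqrt(-485545 + (-180449 - 131095)*(-81785 - 101853)) = sqrt(-485545 - 311544*(-183638)) = sqrt(-485545 + 57211317072) = sqrt(57210831527)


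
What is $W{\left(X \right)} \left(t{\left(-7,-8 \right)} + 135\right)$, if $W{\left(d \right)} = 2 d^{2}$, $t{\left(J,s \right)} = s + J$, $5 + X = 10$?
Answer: $6000$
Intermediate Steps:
$X = 5$ ($X = -5 + 10 = 5$)
$t{\left(J,s \right)} = J + s$
$W{\left(X \right)} \left(t{\left(-7,-8 \right)} + 135\right) = 2 \cdot 5^{2} \left(\left(-7 - 8\right) + 135\right) = 2 \cdot 25 \left(-15 + 135\right) = 50 \cdot 120 = 6000$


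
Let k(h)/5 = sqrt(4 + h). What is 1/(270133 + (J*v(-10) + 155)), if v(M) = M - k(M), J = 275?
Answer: 133769/35793962597 + 1375*I*sqrt(6)/71587925194 ≈ 3.7372e-6 + 4.7048e-8*I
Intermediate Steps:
k(h) = 5*sqrt(4 + h)
v(M) = M - 5*sqrt(4 + M)
1/(270133 + (J*v(-10) + 155)) = 1/(270133 + (275*(-10 - 5*sqrt(4 - 10)) + 155)) = 1/(270133 + (275*(-10 - 5*I*sqrt(6)) + 155)) = 1/(270133 + ((-2750 - 1375*I*sqrt(6)) + 155)) = 1/(270133 + (-2595 - 1375*I*sqrt(6))) = 1/(267538 - 1375*I*sqrt(6))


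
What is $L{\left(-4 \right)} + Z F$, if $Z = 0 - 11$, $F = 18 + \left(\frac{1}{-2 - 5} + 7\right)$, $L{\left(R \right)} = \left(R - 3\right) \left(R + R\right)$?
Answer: $- \frac{1522}{7} \approx -217.43$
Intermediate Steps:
$L{\left(R \right)} = 2 R \left(-3 + R\right)$ ($L{\left(R \right)} = \left(-3 + R\right) 2 R = 2 R \left(-3 + R\right)$)
$F = \frac{174}{7}$ ($F = 18 + \left(\frac{1}{-7} + 7\right) = 18 + \left(- \frac{1}{7} + 7\right) = 18 + \frac{48}{7} = \frac{174}{7} \approx 24.857$)
$Z = -11$ ($Z = 0 - 11 = -11$)
$L{\left(-4 \right)} + Z F = 2 \left(-4\right) \left(-3 - 4\right) - \frac{1914}{7} = 2 \left(-4\right) \left(-7\right) - \frac{1914}{7} = 56 - \frac{1914}{7} = - \frac{1522}{7}$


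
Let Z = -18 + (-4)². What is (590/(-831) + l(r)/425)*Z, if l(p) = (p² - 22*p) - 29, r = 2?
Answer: 616178/353175 ≈ 1.7447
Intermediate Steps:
l(p) = -29 + p² - 22*p
Z = -2 (Z = -18 + 16 = -2)
(590/(-831) + l(r)/425)*Z = (590/(-831) + (-29 + 2² - 22*2)/425)*(-2) = (590*(-1/831) + (-29 + 4 - 44)*(1/425))*(-2) = (-590/831 - 69*1/425)*(-2) = (-590/831 - 69/425)*(-2) = -308089/353175*(-2) = 616178/353175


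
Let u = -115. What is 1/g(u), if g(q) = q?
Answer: -1/115 ≈ -0.0086956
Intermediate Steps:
1/g(u) = 1/(-115) = -1/115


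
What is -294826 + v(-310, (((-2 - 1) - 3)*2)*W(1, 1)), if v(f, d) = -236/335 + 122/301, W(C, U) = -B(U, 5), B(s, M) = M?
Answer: -29728809876/100835 ≈ -2.9483e+5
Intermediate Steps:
W(C, U) = -5 (W(C, U) = -1*5 = -5)
v(f, d) = -30166/100835 (v(f, d) = -236*1/335 + 122*(1/301) = -236/335 + 122/301 = -30166/100835)
-294826 + v(-310, (((-2 - 1) - 3)*2)*W(1, 1)) = -294826 - 30166/100835 = -29728809876/100835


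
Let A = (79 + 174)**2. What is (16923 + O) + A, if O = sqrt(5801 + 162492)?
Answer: 80932 + sqrt(168293) ≈ 81342.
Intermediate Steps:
A = 64009 (A = 253**2 = 64009)
O = sqrt(168293) ≈ 410.24
(16923 + O) + A = (16923 + sqrt(168293)) + 64009 = 80932 + sqrt(168293)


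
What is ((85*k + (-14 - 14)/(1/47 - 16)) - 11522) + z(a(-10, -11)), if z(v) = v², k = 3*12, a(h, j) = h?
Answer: -6278546/751 ≈ -8360.3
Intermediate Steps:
k = 36
((85*k + (-14 - 14)/(1/47 - 16)) - 11522) + z(a(-10, -11)) = ((85*36 + (-14 - 14)/(1/47 - 16)) - 11522) + (-10)² = ((3060 - 28/(1/47 - 16)) - 11522) + 100 = ((3060 - 28/(-751/47)) - 11522) + 100 = ((3060 - 28*(-47/751)) - 11522) + 100 = ((3060 + 1316/751) - 11522) + 100 = (2299376/751 - 11522) + 100 = -6353646/751 + 100 = -6278546/751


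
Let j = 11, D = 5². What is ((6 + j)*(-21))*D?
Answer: -8925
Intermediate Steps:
D = 25
((6 + j)*(-21))*D = ((6 + 11)*(-21))*25 = (17*(-21))*25 = -357*25 = -8925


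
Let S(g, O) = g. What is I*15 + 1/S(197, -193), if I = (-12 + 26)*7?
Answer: 289591/197 ≈ 1470.0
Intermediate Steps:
I = 98 (I = 14*7 = 98)
I*15 + 1/S(197, -193) = 98*15 + 1/197 = 1470 + 1/197 = 289591/197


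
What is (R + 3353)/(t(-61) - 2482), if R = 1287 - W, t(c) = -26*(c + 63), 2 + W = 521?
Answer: -4121/2534 ≈ -1.6263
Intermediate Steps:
W = 519 (W = -2 + 521 = 519)
t(c) = -1638 - 26*c (t(c) = -26*(63 + c) = -1638 - 26*c)
R = 768 (R = 1287 - 1*519 = 1287 - 519 = 768)
(R + 3353)/(t(-61) - 2482) = (768 + 3353)/((-1638 - 26*(-61)) - 2482) = 4121/((-1638 + 1586) - 2482) = 4121/(-52 - 2482) = 4121/(-2534) = 4121*(-1/2534) = -4121/2534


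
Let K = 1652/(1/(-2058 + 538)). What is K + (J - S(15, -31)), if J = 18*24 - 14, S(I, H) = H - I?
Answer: -2510576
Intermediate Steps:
K = -2511040 (K = 1652/(1/(-1520)) = 1652/(-1/1520) = 1652*(-1520) = -2511040)
J = 418 (J = 432 - 14 = 418)
K + (J - S(15, -31)) = -2511040 + (418 - (-31 - 1*15)) = -2511040 + (418 - (-31 - 15)) = -2511040 + (418 - 1*(-46)) = -2511040 + (418 + 46) = -2511040 + 464 = -2510576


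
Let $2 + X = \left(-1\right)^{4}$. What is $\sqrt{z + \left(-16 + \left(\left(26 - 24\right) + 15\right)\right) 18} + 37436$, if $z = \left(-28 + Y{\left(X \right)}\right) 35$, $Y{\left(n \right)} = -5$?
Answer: $37436 + i \sqrt{1137} \approx 37436.0 + 33.719 i$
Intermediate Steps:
$X = -1$ ($X = -2 + \left(-1\right)^{4} = -2 + 1 = -1$)
$z = -1155$ ($z = \left(-28 - 5\right) 35 = \left(-33\right) 35 = -1155$)
$\sqrt{z + \left(-16 + \left(\left(26 - 24\right) + 15\right)\right) 18} + 37436 = \sqrt{-1155 + \left(-16 + \left(\left(26 - 24\right) + 15\right)\right) 18} + 37436 = \sqrt{-1155 + \left(-16 + \left(2 + 15\right)\right) 18} + 37436 = \sqrt{-1155 + \left(-16 + 17\right) 18} + 37436 = \sqrt{-1155 + 1 \cdot 18} + 37436 = \sqrt{-1155 + 18} + 37436 = \sqrt{-1137} + 37436 = i \sqrt{1137} + 37436 = 37436 + i \sqrt{1137}$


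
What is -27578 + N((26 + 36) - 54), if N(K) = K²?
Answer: -27514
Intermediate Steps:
-27578 + N((26 + 36) - 54) = -27578 + ((26 + 36) - 54)² = -27578 + (62 - 54)² = -27578 + 8² = -27578 + 64 = -27514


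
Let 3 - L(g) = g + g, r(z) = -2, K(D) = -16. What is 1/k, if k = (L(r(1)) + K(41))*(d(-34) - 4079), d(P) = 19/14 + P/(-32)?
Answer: 112/4109193 ≈ 2.7256e-5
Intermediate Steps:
d(P) = 19/14 - P/32 (d(P) = 19*(1/14) + P*(-1/32) = 19/14 - P/32)
L(g) = 3 - 2*g (L(g) = 3 - (g + g) = 3 - 2*g)
k = 4109193/112 (k = ((3 - 2*(-2)) - 16)*((19/14 - 1/32*(-34)) - 4079) = ((3 + 4) - 16)*((19/14 + 17/16) - 4079) = (7 - 16)*(271/112 - 4079) = -9*(-456577/112) = 4109193/112 ≈ 36689.)
1/k = 1/(4109193/112) = 112/4109193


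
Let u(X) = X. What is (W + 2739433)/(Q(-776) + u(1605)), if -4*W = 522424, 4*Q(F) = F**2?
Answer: 2608827/152149 ≈ 17.147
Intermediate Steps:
Q(F) = F**2/4
W = -130606 (W = -1/4*522424 = -130606)
(W + 2739433)/(Q(-776) + u(1605)) = (-130606 + 2739433)/((1/4)*(-776)**2 + 1605) = 2608827/((1/4)*602176 + 1605) = 2608827/(150544 + 1605) = 2608827/152149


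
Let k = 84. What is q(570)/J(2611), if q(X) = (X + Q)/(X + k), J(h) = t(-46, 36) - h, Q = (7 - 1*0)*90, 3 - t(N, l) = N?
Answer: -100/139629 ≈ -0.00071618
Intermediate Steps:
t(N, l) = 3 - N
Q = 630 (Q = (7 + 0)*90 = 7*90 = 630)
J(h) = 49 - h (J(h) = (3 - 1*(-46)) - h = (3 + 46) - h = 49 - h)
q(X) = (630 + X)/(84 + X) (q(X) = (X + 630)/(X + 84) = (630 + X)/(84 + X))
q(570)/J(2611) = ((630 + 570)/(84 + 570))/(49 - 1*2611) = (1200/654)/(49 - 2611) = ((1/654)*1200)/(-2562) = (200/109)*(-1/2562) = -100/139629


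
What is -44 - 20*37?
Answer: -784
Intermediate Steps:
-44 - 20*37 = -44 - 740 = -784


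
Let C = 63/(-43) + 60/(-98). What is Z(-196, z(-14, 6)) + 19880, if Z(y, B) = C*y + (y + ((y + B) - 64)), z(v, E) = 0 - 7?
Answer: 852439/43 ≈ 19824.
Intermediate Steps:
C = -4377/2107 (C = 63*(-1/43) + 60*(-1/98) = -63/43 - 30/49 = -4377/2107 ≈ -2.0774)
z(v, E) = -7
Z(y, B) = -64 + B - 163*y/2107 (Z(y, B) = -4377*y/2107 + (y + ((y + B) - 64)) = -4377*y/2107 + (y + ((B + y) - 64)) = -4377*y/2107 + (y + (-64 + B + y)) = -4377*y/2107 + (-64 + B + 2*y) = -64 + B - 163*y/2107)
Z(-196, z(-14, 6)) + 19880 = (-64 - 7 - 163/2107*(-196)) + 19880 = (-64 - 7 + 652/43) + 19880 = -2401/43 + 19880 = 852439/43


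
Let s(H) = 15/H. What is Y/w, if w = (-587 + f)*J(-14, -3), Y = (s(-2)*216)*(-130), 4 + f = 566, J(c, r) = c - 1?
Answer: 2808/5 ≈ 561.60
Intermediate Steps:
J(c, r) = -1 + c
f = 562 (f = -4 + 566 = 562)
Y = 210600 (Y = ((15/(-2))*216)*(-130) = ((15*(-½))*216)*(-130) = -15/2*216*(-130) = -1620*(-130) = 210600)
w = 375 (w = (-587 + 562)*(-1 - 14) = -25*(-15) = 375)
Y/w = 210600/375 = 210600*(1/375) = 2808/5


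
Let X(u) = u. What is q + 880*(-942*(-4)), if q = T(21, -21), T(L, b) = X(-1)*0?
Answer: 3315840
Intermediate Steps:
T(L, b) = 0 (T(L, b) = -1*0 = 0)
q = 0
q + 880*(-942*(-4)) = 0 + 880*(-942*(-4)) = 0 + 880*(-157*(-24)) = 0 + 880*3768 = 0 + 3315840 = 3315840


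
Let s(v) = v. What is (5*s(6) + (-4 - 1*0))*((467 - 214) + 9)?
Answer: 6812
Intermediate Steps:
(5*s(6) + (-4 - 1*0))*((467 - 214) + 9) = (5*6 + (-4 - 1*0))*((467 - 214) + 9) = (30 + (-4 + 0))*(253 + 9) = (30 - 4)*262 = 26*262 = 6812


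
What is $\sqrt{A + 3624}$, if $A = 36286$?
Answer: $\sqrt{39910} \approx 199.77$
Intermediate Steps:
$\sqrt{A + 3624} = \sqrt{36286 + 3624} = \sqrt{39910}$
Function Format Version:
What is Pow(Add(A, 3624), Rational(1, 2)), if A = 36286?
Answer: Pow(39910, Rational(1, 2)) ≈ 199.77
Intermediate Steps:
Pow(Add(A, 3624), Rational(1, 2)) = Pow(Add(36286, 3624), Rational(1, 2)) = Pow(39910, Rational(1, 2))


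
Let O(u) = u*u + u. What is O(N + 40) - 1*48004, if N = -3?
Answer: -46598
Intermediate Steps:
O(u) = u + u² (O(u) = u² + u = u + u²)
O(N + 40) - 1*48004 = (-3 + 40)*(1 + (-3 + 40)) - 1*48004 = 37*(1 + 37) - 48004 = 37*38 - 48004 = 1406 - 48004 = -46598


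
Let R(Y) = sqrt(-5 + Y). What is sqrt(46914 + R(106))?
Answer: sqrt(46914 + sqrt(101)) ≈ 216.62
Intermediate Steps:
sqrt(46914 + R(106)) = sqrt(46914 + sqrt(-5 + 106)) = sqrt(46914 + sqrt(101))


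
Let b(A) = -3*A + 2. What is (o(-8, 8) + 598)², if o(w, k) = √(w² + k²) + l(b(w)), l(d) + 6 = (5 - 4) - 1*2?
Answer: 349409 + 9456*√2 ≈ 3.6278e+5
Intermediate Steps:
b(A) = 2 - 3*A
l(d) = -7 (l(d) = -6 + ((5 - 4) - 1*2) = -6 + (1 - 2) = -6 - 1 = -7)
o(w, k) = -7 + √(k² + w²) (o(w, k) = √(w² + k²) - 7 = √(k² + w²) - 7 = -7 + √(k² + w²))
(o(-8, 8) + 598)² = ((-7 + √(8² + (-8)²)) + 598)² = ((-7 + √(64 + 64)) + 598)² = ((-7 + √128) + 598)² = ((-7 + 8*√2) + 598)² = (591 + 8*√2)²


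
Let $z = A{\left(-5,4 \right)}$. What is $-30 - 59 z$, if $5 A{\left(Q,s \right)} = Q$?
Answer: $29$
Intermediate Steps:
$A{\left(Q,s \right)} = \frac{Q}{5}$
$z = -1$ ($z = \frac{1}{5} \left(-5\right) = -1$)
$-30 - 59 z = -30 - -59 = -30 + 59 = 29$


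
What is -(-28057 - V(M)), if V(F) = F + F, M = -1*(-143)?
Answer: 28343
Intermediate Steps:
M = 143
V(F) = 2*F
-(-28057 - V(M)) = -(-28057 - 2*143) = -(-28057 - 1*286) = -(-28057 - 286) = -1*(-28343) = 28343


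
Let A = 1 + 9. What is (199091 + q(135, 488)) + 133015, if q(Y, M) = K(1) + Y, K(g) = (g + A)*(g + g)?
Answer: 332263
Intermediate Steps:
A = 10
K(g) = 2*g*(10 + g) (K(g) = (g + 10)*(g + g) = (10 + g)*(2*g) = 2*g*(10 + g))
q(Y, M) = 22 + Y (q(Y, M) = 2*1*(10 + 1) + Y = 2*1*11 + Y = 22 + Y)
(199091 + q(135, 488)) + 133015 = (199091 + (22 + 135)) + 133015 = (199091 + 157) + 133015 = 199248 + 133015 = 332263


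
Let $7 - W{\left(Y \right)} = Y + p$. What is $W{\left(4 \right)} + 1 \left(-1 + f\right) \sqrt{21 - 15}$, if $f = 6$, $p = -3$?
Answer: $6 + 5 \sqrt{6} \approx 18.247$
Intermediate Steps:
$W{\left(Y \right)} = 10 - Y$ ($W{\left(Y \right)} = 7 - \left(Y - 3\right) = 7 - \left(-3 + Y\right) = 10 - Y$)
$W{\left(4 \right)} + 1 \left(-1 + f\right) \sqrt{21 - 15} = \left(10 - 4\right) + 1 \left(-1 + 6\right) \sqrt{21 - 15} = \left(10 - 4\right) + 1 \cdot 5 \sqrt{6} = 6 + 5 \sqrt{6}$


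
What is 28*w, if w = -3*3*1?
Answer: -252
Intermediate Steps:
w = -9 (w = -9*1 = -9)
28*w = 28*(-9) = -252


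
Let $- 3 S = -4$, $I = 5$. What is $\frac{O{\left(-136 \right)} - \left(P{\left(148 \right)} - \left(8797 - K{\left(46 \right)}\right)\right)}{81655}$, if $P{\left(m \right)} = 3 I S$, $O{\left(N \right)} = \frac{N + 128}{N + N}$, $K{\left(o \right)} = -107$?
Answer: $\frac{43151}{396610} \approx 0.1088$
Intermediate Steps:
$S = \frac{4}{3}$ ($S = \left(- \frac{1}{3}\right) \left(-4\right) = \frac{4}{3} \approx 1.3333$)
$O{\left(N \right)} = \frac{128 + N}{2 N}$
$P{\left(m \right)} = 20$ ($P{\left(m \right)} = 3 \cdot 5 \cdot \frac{4}{3} = 15 \cdot \frac{4}{3} = 20$)
$\frac{O{\left(-136 \right)} - \left(P{\left(148 \right)} - \left(8797 - K{\left(46 \right)}\right)\right)}{81655} = \frac{\frac{128 - 136}{2 \left(-136\right)} - \left(20 - \left(8797 - -107\right)\right)}{81655} = \left(\frac{1}{2} \left(- \frac{1}{136}\right) \left(-8\right) - \left(20 - \left(8797 + 107\right)\right)\right) \frac{1}{81655} = \left(\frac{1}{34} - \left(20 - 8904\right)\right) \frac{1}{81655} = \left(\frac{1}{34} - -8884\right) \frac{1}{81655} = \left(\frac{1}{34} + 8884\right) \frac{1}{81655} = \frac{302057}{34} \cdot \frac{1}{81655} = \frac{43151}{396610}$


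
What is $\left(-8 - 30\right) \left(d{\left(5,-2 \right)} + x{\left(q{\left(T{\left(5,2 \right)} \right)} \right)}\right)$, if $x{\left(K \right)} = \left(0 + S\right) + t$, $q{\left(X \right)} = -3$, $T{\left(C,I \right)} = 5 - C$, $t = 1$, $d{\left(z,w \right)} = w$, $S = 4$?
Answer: $-114$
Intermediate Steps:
$x{\left(K \right)} = 5$ ($x{\left(K \right)} = \left(0 + 4\right) + 1 = 4 + 1 = 5$)
$\left(-8 - 30\right) \left(d{\left(5,-2 \right)} + x{\left(q{\left(T{\left(5,2 \right)} \right)} \right)}\right) = \left(-8 - 30\right) \left(-2 + 5\right) = \left(-38\right) 3 = -114$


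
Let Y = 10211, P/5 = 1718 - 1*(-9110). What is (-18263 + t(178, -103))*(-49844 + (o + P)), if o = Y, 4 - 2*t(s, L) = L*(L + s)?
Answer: -417758079/2 ≈ -2.0888e+8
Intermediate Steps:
P = 54140 (P = 5*(1718 - 1*(-9110)) = 5*(1718 + 9110) = 5*10828 = 54140)
t(s, L) = 2 - L*(L + s)/2
o = 10211
(-18263 + t(178, -103))*(-49844 + (o + P)) = (-18263 + (2 - 1/2*(-103)**2 - 1/2*(-103)*178))*(-49844 + (10211 + 54140)) = (-18263 + (2 - 1/2*10609 + 9167))*(-49844 + 64351) = (-18263 + (2 - 10609/2 + 9167))*14507 = (-18263 + 7729/2)*14507 = -28797/2*14507 = -417758079/2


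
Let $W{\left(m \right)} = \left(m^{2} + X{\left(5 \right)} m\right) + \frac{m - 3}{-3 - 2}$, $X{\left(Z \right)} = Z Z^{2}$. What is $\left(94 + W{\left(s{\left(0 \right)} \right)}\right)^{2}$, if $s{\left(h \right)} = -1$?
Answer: $\frac{21316}{25} \approx 852.64$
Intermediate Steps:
$X{\left(Z \right)} = Z^{3}$
$W{\left(m \right)} = \frac{3}{5} + m^{2} + \frac{624 m}{5}$ ($W{\left(m \right)} = \left(m^{2} + 5^{3} m\right) + \frac{m - 3}{-3 - 2} = \left(m^{2} + 125 m\right) + \frac{-3 + m}{-5} = \left(m^{2} + 125 m\right) + \left(-3 + m\right) \left(- \frac{1}{5}\right) = \left(m^{2} + 125 m\right) - \left(- \frac{3}{5} + \frac{m}{5}\right) = \frac{3}{5} + m^{2} + \frac{624 m}{5}$)
$\left(94 + W{\left(s{\left(0 \right)} \right)}\right)^{2} = \left(94 + \left(\frac{3}{5} + \left(-1\right)^{2} + \frac{624}{5} \left(-1\right)\right)\right)^{2} = \left(94 + \left(\frac{3}{5} + 1 - \frac{624}{5}\right)\right)^{2} = \left(94 - \frac{616}{5}\right)^{2} = \left(- \frac{146}{5}\right)^{2} = \frac{21316}{25}$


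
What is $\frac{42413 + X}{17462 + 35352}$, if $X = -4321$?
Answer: $\frac{19046}{26407} \approx 0.72125$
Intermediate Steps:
$\frac{42413 + X}{17462 + 35352} = \frac{42413 - 4321}{17462 + 35352} = \frac{38092}{52814} = 38092 \cdot \frac{1}{52814} = \frac{19046}{26407}$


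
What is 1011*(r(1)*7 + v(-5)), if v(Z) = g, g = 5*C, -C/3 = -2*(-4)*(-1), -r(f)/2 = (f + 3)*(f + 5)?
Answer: -218376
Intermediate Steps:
r(f) = -2*(3 + f)*(5 + f) (r(f) = -2*(f + 3)*(f + 5) = -2*(3 + f)*(5 + f))
C = 24 (C = -3*(-2*(-4))*(-1) = -24*(-1) = -3*(-8) = 24)
g = 120 (g = 5*24 = 120)
v(Z) = 120
1011*(r(1)*7 + v(-5)) = 1011*((-30 - 16*1 - 2*1²)*7 + 120) = 1011*((-30 - 16 - 2*1)*7 + 120) = 1011*((-30 - 16 - 2)*7 + 120) = 1011*(-48*7 + 120) = 1011*(-336 + 120) = 1011*(-216) = -218376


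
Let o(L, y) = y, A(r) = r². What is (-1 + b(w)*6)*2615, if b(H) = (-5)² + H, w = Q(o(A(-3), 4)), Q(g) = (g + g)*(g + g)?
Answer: 1393795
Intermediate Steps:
Q(g) = 4*g² (Q(g) = (2*g)*(2*g) = 4*g²)
w = 64 (w = 4*4² = 4*16 = 64)
b(H) = 25 + H
(-1 + b(w)*6)*2615 = (-1 + (25 + 64)*6)*2615 = (-1 + 89*6)*2615 = (-1 + 534)*2615 = 533*2615 = 1393795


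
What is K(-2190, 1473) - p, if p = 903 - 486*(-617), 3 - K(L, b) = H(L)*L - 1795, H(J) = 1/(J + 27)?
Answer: -215555937/721 ≈ -2.9897e+5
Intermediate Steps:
H(J) = 1/(27 + J)
K(L, b) = 1798 - L/(27 + L) (K(L, b) = 3 - (L/(27 + L) - 1795) = 3 - (-1795 + L/(27 + L)) = 3 + (1795 - L/(27 + L)) = 1798 - L/(27 + L))
p = 300765 (p = 903 + 299862 = 300765)
K(-2190, 1473) - p = 3*(16182 + 599*(-2190))/(27 - 2190) - 1*300765 = 3*(16182 - 1311810)/(-2163) - 300765 = 3*(-1/2163)*(-1295628) - 300765 = 1295628/721 - 300765 = -215555937/721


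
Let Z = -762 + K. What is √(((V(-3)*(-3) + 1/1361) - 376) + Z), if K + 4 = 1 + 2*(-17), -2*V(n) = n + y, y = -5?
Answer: I*√2198703666/1361 ≈ 34.453*I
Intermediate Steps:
V(n) = 5/2 - n/2 (V(n) = -(n - 5)/2 = -(-5 + n)/2 = 5/2 - n/2)
K = -37 (K = -4 + (1 + 2*(-17)) = -4 + (1 - 34) = -4 - 33 = -37)
Z = -799 (Z = -762 - 37 = -799)
√(((V(-3)*(-3) + 1/1361) - 376) + Z) = √((((5/2 - ½*(-3))*(-3) + 1/1361) - 376) - 799) = √((((5/2 + 3/2)*(-3) + 1/1361) - 376) - 799) = √(((4*(-3) + 1/1361) - 376) - 799) = √(((-12 + 1/1361) - 376) - 799) = √((-16331/1361 - 376) - 799) = √(-528067/1361 - 799) = √(-1615506/1361) = I*√2198703666/1361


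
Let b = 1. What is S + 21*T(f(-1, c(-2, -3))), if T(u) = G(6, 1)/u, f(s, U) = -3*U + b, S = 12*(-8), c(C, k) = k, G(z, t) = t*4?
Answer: -438/5 ≈ -87.600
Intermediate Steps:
G(z, t) = 4*t
S = -96
f(s, U) = 1 - 3*U (f(s, U) = -3*U + 1 = 1 - 3*U)
T(u) = 4/u (T(u) = (4*1)/u = 4/u)
S + 21*T(f(-1, c(-2, -3))) = -96 + 21*(4/(1 - 3*(-3))) = -96 + 21*(4/(1 + 9)) = -96 + 21*(4/10) = -96 + 21*(4*(⅒)) = -96 + 21*(⅖) = -96 + 42/5 = -438/5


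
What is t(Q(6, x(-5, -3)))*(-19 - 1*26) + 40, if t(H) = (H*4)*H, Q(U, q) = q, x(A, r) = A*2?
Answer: -17960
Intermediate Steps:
x(A, r) = 2*A
t(H) = 4*H² (t(H) = (4*H)*H = 4*H²)
t(Q(6, x(-5, -3)))*(-19 - 1*26) + 40 = (4*(2*(-5))²)*(-19 - 1*26) + 40 = (4*(-10)²)*(-19 - 26) + 40 = (4*100)*(-45) + 40 = 400*(-45) + 40 = -18000 + 40 = -17960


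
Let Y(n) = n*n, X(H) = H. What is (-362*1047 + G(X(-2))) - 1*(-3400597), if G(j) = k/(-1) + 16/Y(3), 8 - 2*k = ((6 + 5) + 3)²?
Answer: 27195109/9 ≈ 3.0217e+6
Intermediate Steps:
Y(n) = n²
k = -94 (k = 4 - ((6 + 5) + 3)²/2 = 4 - (11 + 3)²/2 = 4 - ½*14² = 4 - ½*196 = 4 - 98 = -94)
G(j) = 862/9 (G(j) = -94/(-1) + 16/(3²) = -94*(-1) + 16/9 = 94 + 16*(⅑) = 94 + 16/9 = 862/9)
(-362*1047 + G(X(-2))) - 1*(-3400597) = (-362*1047 + 862/9) - 1*(-3400597) = (-379014 + 862/9) + 3400597 = -3410264/9 + 3400597 = 27195109/9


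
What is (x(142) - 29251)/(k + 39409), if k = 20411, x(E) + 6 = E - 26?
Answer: -29141/59820 ≈ -0.48714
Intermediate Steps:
x(E) = -32 + E (x(E) = -6 + (E - 26) = -6 + (-26 + E) = -32 + E)
(x(142) - 29251)/(k + 39409) = ((-32 + 142) - 29251)/(20411 + 39409) = (110 - 29251)/59820 = -29141*1/59820 = -29141/59820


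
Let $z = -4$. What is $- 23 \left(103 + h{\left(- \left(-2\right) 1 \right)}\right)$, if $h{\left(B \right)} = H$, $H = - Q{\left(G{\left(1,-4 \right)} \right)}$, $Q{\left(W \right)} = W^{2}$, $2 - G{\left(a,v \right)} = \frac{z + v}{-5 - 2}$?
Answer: $- \frac{115253}{49} \approx -2352.1$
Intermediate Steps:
$G{\left(a,v \right)} = \frac{10}{7} + \frac{v}{7}$ ($G{\left(a,v \right)} = 2 - \frac{-4 + v}{-5 - 2} = 2 - \frac{-4 + v}{-7} = 2 - \left(-4 + v\right) \left(- \frac{1}{7}\right) = 2 - \left(\frac{4}{7} - \frac{v}{7}\right) = 2 + \left(- \frac{4}{7} + \frac{v}{7}\right) = \frac{10}{7} + \frac{v}{7}$)
$H = - \frac{36}{49}$ ($H = - \left(\frac{10}{7} + \frac{1}{7} \left(-4\right)\right)^{2} = - \left(\frac{10}{7} - \frac{4}{7}\right)^{2} = - \left(\frac{6}{7}\right)^{2} = \left(-1\right) \frac{36}{49} = - \frac{36}{49} \approx -0.73469$)
$h{\left(B \right)} = - \frac{36}{49}$
$- 23 \left(103 + h{\left(- \left(-2\right) 1 \right)}\right) = - 23 \left(103 - \frac{36}{49}\right) = \left(-23\right) \frac{5011}{49} = - \frac{115253}{49}$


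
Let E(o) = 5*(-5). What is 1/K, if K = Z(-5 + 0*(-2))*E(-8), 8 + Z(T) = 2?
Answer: 1/150 ≈ 0.0066667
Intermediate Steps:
Z(T) = -6 (Z(T) = -8 + 2 = -6)
E(o) = -25
K = 150 (K = -6*(-25) = 150)
1/K = 1/150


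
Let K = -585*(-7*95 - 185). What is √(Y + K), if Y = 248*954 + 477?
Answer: 3*√81591 ≈ 856.92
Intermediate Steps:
Y = 237069 (Y = 236592 + 477 = 237069)
K = 497250 (K = -585*(-665 - 185) = -585*(-850) = 497250)
√(Y + K) = √(237069 + 497250) = √734319 = 3*√81591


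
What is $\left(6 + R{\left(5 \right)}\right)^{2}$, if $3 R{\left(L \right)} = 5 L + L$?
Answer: $256$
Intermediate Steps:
$R{\left(L \right)} = 2 L$ ($R{\left(L \right)} = \frac{5 L + L}{3} = \frac{6 L}{3} = 2 L$)
$\left(6 + R{\left(5 \right)}\right)^{2} = \left(6 + 2 \cdot 5\right)^{2} = \left(6 + 10\right)^{2} = 16^{2} = 256$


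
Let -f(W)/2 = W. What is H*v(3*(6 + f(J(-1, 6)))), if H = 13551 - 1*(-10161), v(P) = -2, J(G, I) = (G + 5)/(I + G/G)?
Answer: -47424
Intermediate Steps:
J(G, I) = (5 + G)/(1 + I) (J(G, I) = (5 + G)/(I + 1) = (5 + G)/(1 + I))
f(W) = -2*W
H = 23712 (H = 13551 + 10161 = 23712)
H*v(3*(6 + f(J(-1, 6)))) = 23712*(-2) = -47424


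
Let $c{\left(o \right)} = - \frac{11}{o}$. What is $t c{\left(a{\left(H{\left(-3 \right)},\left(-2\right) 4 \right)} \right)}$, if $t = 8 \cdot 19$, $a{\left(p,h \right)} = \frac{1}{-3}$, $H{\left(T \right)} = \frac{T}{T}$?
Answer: $5016$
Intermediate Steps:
$H{\left(T \right)} = 1$
$a{\left(p,h \right)} = - \frac{1}{3}$
$t = 152$
$t c{\left(a{\left(H{\left(-3 \right)},\left(-2\right) 4 \right)} \right)} = 152 \left(- \frac{11}{- \frac{1}{3}}\right) = 152 \left(\left(-11\right) \left(-3\right)\right) = 152 \cdot 33 = 5016$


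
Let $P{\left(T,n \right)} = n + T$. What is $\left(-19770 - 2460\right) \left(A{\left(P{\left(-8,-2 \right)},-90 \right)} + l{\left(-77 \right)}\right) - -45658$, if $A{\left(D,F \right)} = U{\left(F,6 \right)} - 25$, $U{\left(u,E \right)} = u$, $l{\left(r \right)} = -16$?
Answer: $2957788$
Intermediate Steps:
$P{\left(T,n \right)} = T + n$
$A{\left(D,F \right)} = -25 + F$ ($A{\left(D,F \right)} = F - 25 = -25 + F$)
$\left(-19770 - 2460\right) \left(A{\left(P{\left(-8,-2 \right)},-90 \right)} + l{\left(-77 \right)}\right) - -45658 = \left(-19770 - 2460\right) \left(\left(-25 - 90\right) - 16\right) - -45658 = - 22230 \left(-115 - 16\right) + 45658 = \left(-22230\right) \left(-131\right) + 45658 = 2912130 + 45658 = 2957788$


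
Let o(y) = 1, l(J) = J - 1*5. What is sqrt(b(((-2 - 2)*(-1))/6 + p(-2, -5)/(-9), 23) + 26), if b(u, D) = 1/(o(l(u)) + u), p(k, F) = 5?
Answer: sqrt(2690)/10 ≈ 5.1865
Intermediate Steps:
l(J) = -5 + J (l(J) = J - 5 = -5 + J)
b(u, D) = 1/(1 + u)
sqrt(b(((-2 - 2)*(-1))/6 + p(-2, -5)/(-9), 23) + 26) = sqrt(1/(1 + (((-2 - 2)*(-1))/6 + 5/(-9))) + 26) = sqrt(1/(1 + (-4*(-1)*(1/6) + 5*(-1/9))) + 26) = sqrt(1/(1 + (4*(1/6) - 5/9)) + 26) = sqrt(1/(1 + (2/3 - 5/9)) + 26) = sqrt(1/(1 + 1/9) + 26) = sqrt(1/(10/9) + 26) = sqrt(9/10 + 26) = sqrt(269/10) = sqrt(2690)/10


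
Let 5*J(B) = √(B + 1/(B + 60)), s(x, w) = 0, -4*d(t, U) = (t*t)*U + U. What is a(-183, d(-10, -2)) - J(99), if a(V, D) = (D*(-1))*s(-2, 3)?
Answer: -√2502978/795 ≈ -1.9900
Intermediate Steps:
d(t, U) = -U/4 - U*t²/4 (d(t, U) = -((t*t)*U + U)/4 = -(t²*U + U)/4 = -(U*t² + U)/4 = -(U + U*t²)/4 = -U/4 - U*t²/4)
a(V, D) = 0 (a(V, D) = (D*(-1))*0 = -D*0 = 0)
J(B) = √(B + 1/(60 + B))/5 (J(B) = √(B + 1/(B + 60))/5 = √(B + 1/(60 + B))/5)
a(-183, d(-10, -2)) - J(99) = 0 - √((1 + 99*(60 + 99))/(60 + 99))/5 = 0 - √((1 + 99*159)/159)/5 = 0 - √((1 + 15741)/159)/5 = 0 - √((1/159)*15742)/5 = 0 - √(15742/159)/5 = 0 - √2502978/159/5 = 0 - √2502978/795 = -√2502978/795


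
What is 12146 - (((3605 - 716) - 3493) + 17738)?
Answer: -4988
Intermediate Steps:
12146 - (((3605 - 716) - 3493) + 17738) = 12146 - ((2889 - 3493) + 17738) = 12146 - (-604 + 17738) = 12146 - 1*17134 = 12146 - 17134 = -4988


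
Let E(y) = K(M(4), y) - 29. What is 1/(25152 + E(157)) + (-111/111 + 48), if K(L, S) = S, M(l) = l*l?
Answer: 1188161/25280 ≈ 47.000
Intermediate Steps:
M(l) = l²
E(y) = -29 + y (E(y) = y - 29 = -29 + y)
1/(25152 + E(157)) + (-111/111 + 48) = 1/(25152 + (-29 + 157)) + (-111/111 + 48) = 1/(25152 + 128) + (-111*1/111 + 48) = 1/25280 + (-1 + 48) = 1/25280 + 47 = 1188161/25280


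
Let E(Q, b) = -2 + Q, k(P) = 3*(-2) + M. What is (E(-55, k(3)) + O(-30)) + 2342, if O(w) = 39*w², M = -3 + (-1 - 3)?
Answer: 37385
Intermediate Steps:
M = -7 (M = -3 - 4 = -7)
k(P) = -13 (k(P) = 3*(-2) - 7 = -6 - 7 = -13)
(E(-55, k(3)) + O(-30)) + 2342 = ((-2 - 55) + 39*(-30)²) + 2342 = (-57 + 39*900) + 2342 = (-57 + 35100) + 2342 = 35043 + 2342 = 37385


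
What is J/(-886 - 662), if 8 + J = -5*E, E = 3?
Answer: 23/1548 ≈ 0.014858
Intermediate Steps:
J = -23 (J = -8 - 5*3 = -8 - 15 = -23)
J/(-886 - 662) = -23/(-886 - 662) = -23/(-1548) = -1/1548*(-23) = 23/1548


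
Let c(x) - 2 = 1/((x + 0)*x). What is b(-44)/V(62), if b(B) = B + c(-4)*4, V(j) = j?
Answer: -143/248 ≈ -0.57661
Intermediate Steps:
c(x) = 2 + x⁻² (c(x) = 2 + 1/((x + 0)*x) = 2 + 1/(x*x) = 2 + x⁻²)
b(B) = 33/4 + B (b(B) = B + (2 + (-4)⁻²)*4 = B + (2 + 1/16)*4 = B + (33/16)*4 = B + 33/4 = 33/4 + B)
b(-44)/V(62) = (33/4 - 44)/62 = -143/4*1/62 = -143/248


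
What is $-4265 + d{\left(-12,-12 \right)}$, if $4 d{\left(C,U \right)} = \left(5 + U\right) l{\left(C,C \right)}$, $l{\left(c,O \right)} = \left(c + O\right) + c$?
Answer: $-4202$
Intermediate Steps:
$l{\left(c,O \right)} = O + 2 c$ ($l{\left(c,O \right)} = \left(O + c\right) + c = O + 2 c$)
$d{\left(C,U \right)} = \frac{3 C \left(5 + U\right)}{4}$ ($d{\left(C,U \right)} = \frac{\left(5 + U\right) \left(C + 2 C\right)}{4} = \frac{\left(5 + U\right) 3 C}{4} = \frac{3 C \left(5 + U\right)}{4}$)
$-4265 + d{\left(-12,-12 \right)} = -4265 + \frac{3}{4} \left(-12\right) \left(5 - 12\right) = -4265 + \frac{3}{4} \left(-12\right) \left(-7\right) = -4265 + 63 = -4202$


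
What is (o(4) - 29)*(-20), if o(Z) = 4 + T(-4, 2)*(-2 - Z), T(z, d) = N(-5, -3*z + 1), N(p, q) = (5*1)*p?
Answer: -2500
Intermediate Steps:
N(p, q) = 5*p
T(z, d) = -25 (T(z, d) = 5*(-5) = -25)
o(Z) = 54 + 25*Z (o(Z) = 4 - 25*(-2 - Z) = 4 + (50 + 25*Z) = 54 + 25*Z)
(o(4) - 29)*(-20) = ((54 + 25*4) - 29)*(-20) = ((54 + 100) - 29)*(-20) = (154 - 29)*(-20) = 125*(-20) = -2500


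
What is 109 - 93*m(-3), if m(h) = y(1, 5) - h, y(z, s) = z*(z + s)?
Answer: -728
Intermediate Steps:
y(z, s) = z*(s + z)
m(h) = 6 - h (m(h) = 1*(5 + 1) - h = 1*6 - h = 6 - h)
109 - 93*m(-3) = 109 - 93*(6 - 1*(-3)) = 109 - 93*(6 + 3) = 109 - 93*9 = 109 - 837 = -728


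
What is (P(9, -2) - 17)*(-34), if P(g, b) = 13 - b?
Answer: 68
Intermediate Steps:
(P(9, -2) - 17)*(-34) = ((13 - 1*(-2)) - 17)*(-34) = ((13 + 2) - 17)*(-34) = (15 - 17)*(-34) = -2*(-34) = 68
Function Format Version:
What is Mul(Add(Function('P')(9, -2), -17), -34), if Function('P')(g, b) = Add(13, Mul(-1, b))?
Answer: 68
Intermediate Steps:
Mul(Add(Function('P')(9, -2), -17), -34) = Mul(Add(Add(13, Mul(-1, -2)), -17), -34) = Mul(Add(Add(13, 2), -17), -34) = Mul(Add(15, -17), -34) = Mul(-2, -34) = 68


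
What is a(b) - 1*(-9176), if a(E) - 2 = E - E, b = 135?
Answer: 9178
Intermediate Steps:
a(E) = 2 (a(E) = 2 + (E - E) = 2 + 0 = 2)
a(b) - 1*(-9176) = 2 - 1*(-9176) = 2 + 9176 = 9178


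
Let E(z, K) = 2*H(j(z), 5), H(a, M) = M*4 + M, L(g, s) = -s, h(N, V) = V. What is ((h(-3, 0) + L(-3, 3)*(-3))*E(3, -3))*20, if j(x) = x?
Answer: 9000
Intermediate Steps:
H(a, M) = 5*M (H(a, M) = 4*M + M = 5*M)
E(z, K) = 50 (E(z, K) = 2*(5*5) = 2*25 = 50)
((h(-3, 0) + L(-3, 3)*(-3))*E(3, -3))*20 = ((0 - 1*3*(-3))*50)*20 = ((0 - 3*(-3))*50)*20 = ((0 + 9)*50)*20 = (9*50)*20 = 450*20 = 9000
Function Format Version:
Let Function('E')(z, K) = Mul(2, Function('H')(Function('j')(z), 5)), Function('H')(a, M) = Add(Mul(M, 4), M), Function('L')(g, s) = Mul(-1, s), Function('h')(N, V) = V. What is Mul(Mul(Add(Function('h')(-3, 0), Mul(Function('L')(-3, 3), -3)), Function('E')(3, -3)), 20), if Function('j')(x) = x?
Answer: 9000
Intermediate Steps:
Function('H')(a, M) = Mul(5, M) (Function('H')(a, M) = Add(Mul(4, M), M) = Mul(5, M))
Function('E')(z, K) = 50 (Function('E')(z, K) = Mul(2, Mul(5, 5)) = Mul(2, 25) = 50)
Mul(Mul(Add(Function('h')(-3, 0), Mul(Function('L')(-3, 3), -3)), Function('E')(3, -3)), 20) = Mul(Mul(Add(0, Mul(Mul(-1, 3), -3)), 50), 20) = Mul(Mul(Add(0, Mul(-3, -3)), 50), 20) = Mul(Mul(Add(0, 9), 50), 20) = Mul(Mul(9, 50), 20) = Mul(450, 20) = 9000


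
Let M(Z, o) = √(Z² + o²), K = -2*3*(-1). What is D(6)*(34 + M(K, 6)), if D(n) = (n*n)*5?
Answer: 6120 + 1080*√2 ≈ 7647.4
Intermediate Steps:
D(n) = 5*n² (D(n) = n²*5 = 5*n²)
K = 6 (K = -6*(-1) = 6)
D(6)*(34 + M(K, 6)) = (5*6²)*(34 + √(6² + 6²)) = (5*36)*(34 + √(36 + 36)) = 180*(34 + √72) = 180*(34 + 6*√2) = 6120 + 1080*√2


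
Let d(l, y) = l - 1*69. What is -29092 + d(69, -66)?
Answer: -29092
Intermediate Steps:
d(l, y) = -69 + l (d(l, y) = l - 69 = -69 + l)
-29092 + d(69, -66) = -29092 + (-69 + 69) = -29092 + 0 = -29092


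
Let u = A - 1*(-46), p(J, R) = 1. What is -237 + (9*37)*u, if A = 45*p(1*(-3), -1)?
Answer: 30066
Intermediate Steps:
A = 45 (A = 45*1 = 45)
u = 91 (u = 45 - 1*(-46) = 45 + 46 = 91)
-237 + (9*37)*u = -237 + (9*37)*91 = -237 + 333*91 = -237 + 30303 = 30066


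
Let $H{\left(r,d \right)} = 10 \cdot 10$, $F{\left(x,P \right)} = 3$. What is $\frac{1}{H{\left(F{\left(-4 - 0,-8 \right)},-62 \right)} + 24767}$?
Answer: $\frac{1}{24867} \approx 4.0214 \cdot 10^{-5}$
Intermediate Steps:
$H{\left(r,d \right)} = 100$
$\frac{1}{H{\left(F{\left(-4 - 0,-8 \right)},-62 \right)} + 24767} = \frac{1}{100 + 24767} = \frac{1}{24867}$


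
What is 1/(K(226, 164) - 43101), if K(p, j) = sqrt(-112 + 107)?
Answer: -43101/1857696206 - I*sqrt(5)/1857696206 ≈ -2.3201e-5 - 1.2037e-9*I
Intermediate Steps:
K(p, j) = I*sqrt(5) (K(p, j) = sqrt(-5) = I*sqrt(5))
1/(K(226, 164) - 43101) = 1/(I*sqrt(5) - 43101) = 1/(-43101 + I*sqrt(5))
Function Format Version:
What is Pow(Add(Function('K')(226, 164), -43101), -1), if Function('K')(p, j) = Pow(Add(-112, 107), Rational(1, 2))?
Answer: Add(Rational(-43101, 1857696206), Mul(Rational(-1, 1857696206), I, Pow(5, Rational(1, 2)))) ≈ Add(-2.3201e-5, Mul(-1.2037e-9, I))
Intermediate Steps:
Function('K')(p, j) = Mul(I, Pow(5, Rational(1, 2))) (Function('K')(p, j) = Pow(-5, Rational(1, 2)) = Mul(I, Pow(5, Rational(1, 2))))
Pow(Add(Function('K')(226, 164), -43101), -1) = Pow(Add(Mul(I, Pow(5, Rational(1, 2))), -43101), -1) = Pow(Add(-43101, Mul(I, Pow(5, Rational(1, 2)))), -1)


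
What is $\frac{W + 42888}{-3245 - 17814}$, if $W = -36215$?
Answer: $- \frac{6673}{21059} \approx -0.31687$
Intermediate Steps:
$\frac{W + 42888}{-3245 - 17814} = \frac{-36215 + 42888}{-3245 - 17814} = \frac{6673}{-21059} = 6673 \left(- \frac{1}{21059}\right) = - \frac{6673}{21059}$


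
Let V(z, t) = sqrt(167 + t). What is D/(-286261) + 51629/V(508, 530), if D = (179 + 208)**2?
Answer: -149769/286261 + 3037*sqrt(697)/41 ≈ 1955.1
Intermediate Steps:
D = 149769 (D = 387**2 = 149769)
D/(-286261) + 51629/V(508, 530) = 149769/(-286261) + 51629/(sqrt(167 + 530)) = 149769*(-1/286261) + 51629/(sqrt(697)) = -149769/286261 + 51629*(sqrt(697)/697) = -149769/286261 + 3037*sqrt(697)/41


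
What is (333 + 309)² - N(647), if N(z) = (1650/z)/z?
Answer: 172535558226/418609 ≈ 4.1216e+5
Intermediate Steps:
N(z) = 1650/z²
(333 + 309)² - N(647) = (333 + 309)² - 1650/647² = 642² - 1650/418609 = 412164 - 1*1650/418609 = 412164 - 1650/418609 = 172535558226/418609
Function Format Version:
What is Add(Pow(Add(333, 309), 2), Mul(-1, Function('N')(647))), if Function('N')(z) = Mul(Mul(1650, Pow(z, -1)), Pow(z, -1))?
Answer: Rational(172535558226, 418609) ≈ 4.1216e+5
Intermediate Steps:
Function('N')(z) = Mul(1650, Pow(z, -2))
Add(Pow(Add(333, 309), 2), Mul(-1, Function('N')(647))) = Add(Pow(Add(333, 309), 2), Mul(-1, Mul(1650, Pow(647, -2)))) = Add(Pow(642, 2), Mul(-1, Mul(1650, Rational(1, 418609)))) = Add(412164, Mul(-1, Rational(1650, 418609))) = Add(412164, Rational(-1650, 418609)) = Rational(172535558226, 418609)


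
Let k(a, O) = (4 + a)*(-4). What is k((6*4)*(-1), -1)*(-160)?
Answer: -12800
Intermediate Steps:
k(a, O) = -16 - 4*a
k((6*4)*(-1), -1)*(-160) = (-16 - 4*6*4*(-1))*(-160) = (-16 - 96*(-1))*(-160) = (-16 - 4*(-24))*(-160) = (-16 + 96)*(-160) = 80*(-160) = -12800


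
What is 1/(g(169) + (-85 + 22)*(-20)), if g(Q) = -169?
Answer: 1/1091 ≈ 0.00091659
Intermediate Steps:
1/(g(169) + (-85 + 22)*(-20)) = 1/(-169 + (-85 + 22)*(-20)) = 1/(-169 - 63*(-20)) = 1/(-169 + 1260) = 1/1091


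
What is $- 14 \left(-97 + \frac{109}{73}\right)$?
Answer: $\frac{97608}{73} \approx 1337.1$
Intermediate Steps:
$- 14 \left(-97 + \frac{109}{73}\right) = \left(-14\right) \left(- \frac{6972}{73}\right) = \frac{97608}{73}$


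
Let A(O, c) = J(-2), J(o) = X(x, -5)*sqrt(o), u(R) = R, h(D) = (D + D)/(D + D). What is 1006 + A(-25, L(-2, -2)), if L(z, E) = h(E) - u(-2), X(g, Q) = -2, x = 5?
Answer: 1006 - 2*I*sqrt(2) ≈ 1006.0 - 2.8284*I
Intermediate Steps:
h(D) = 1 (h(D) = (2*D)/((2*D)) = (2*D)*(1/(2*D)) = 1)
L(z, E) = 3 (L(z, E) = 1 - 1*(-2) = 1 + 2 = 3)
J(o) = -2*sqrt(o)
A(O, c) = -2*I*sqrt(2)
1006 + A(-25, L(-2, -2)) = 1006 - 2*I*sqrt(2)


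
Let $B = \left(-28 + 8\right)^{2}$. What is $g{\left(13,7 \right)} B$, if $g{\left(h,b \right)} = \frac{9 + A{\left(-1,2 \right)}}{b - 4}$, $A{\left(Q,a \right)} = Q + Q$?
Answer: $\frac{2800}{3} \approx 933.33$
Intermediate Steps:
$A{\left(Q,a \right)} = 2 Q$
$g{\left(h,b \right)} = \frac{7}{-4 + b}$ ($g{\left(h,b \right)} = \frac{9 + 2 \left(-1\right)}{b - 4} = \frac{9 - 2}{-4 + b} = \frac{7}{-4 + b}$)
$B = 400$ ($B = \left(-20\right)^{2} = 400$)
$g{\left(13,7 \right)} B = \frac{7}{-4 + 7} \cdot 400 = \frac{7}{3} \cdot 400 = \frac{2800}{3}$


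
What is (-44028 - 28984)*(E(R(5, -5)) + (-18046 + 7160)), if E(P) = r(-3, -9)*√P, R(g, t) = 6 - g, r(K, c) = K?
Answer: 795027668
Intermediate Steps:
E(P) = -3*√P
(-44028 - 28984)*(E(R(5, -5)) + (-18046 + 7160)) = (-44028 - 28984)*(-3*√(6 - 1*5) + (-18046 + 7160)) = -73012*(-3*√(6 - 5) - 10886) = -73012*(-3*√1 - 10886) = -73012*(-3*1 - 10886) = -73012*(-3 - 10886) = -73012*(-10889) = 795027668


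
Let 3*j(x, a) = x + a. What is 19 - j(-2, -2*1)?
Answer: 61/3 ≈ 20.333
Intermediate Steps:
j(x, a) = a/3 + x/3 (j(x, a) = (x + a)/3 = (a + x)/3 = a/3 + x/3)
19 - j(-2, -2*1) = 19 - ((-2*1)/3 + (1/3)*(-2)) = 19 - ((1/3)*(-2) - 2/3) = 19 - (-2/3 - 2/3) = 19 - 1*(-4/3) = 19 + 4/3 = 61/3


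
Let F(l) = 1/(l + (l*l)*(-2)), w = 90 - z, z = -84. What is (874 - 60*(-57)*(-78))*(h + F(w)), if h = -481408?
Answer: 3864181358148175/30189 ≈ 1.2800e+11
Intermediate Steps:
w = 174 (w = 90 - 1*(-84) = 90 + 84 = 174)
F(l) = 1/(l - 2*l²) (F(l) = 1/(l + l²*(-2)) = 1/(l - 2*l²))
(874 - 60*(-57)*(-78))*(h + F(w)) = (874 - 60*(-57)*(-78))*(-481408 - 1/(174*(-1 + 2*174))) = (874 + 3420*(-78))*(-481408 - 1*1/174/(-1 + 348)) = (874 - 266760)*(-481408 - 1*1/174/347) = -265886*(-481408 - 1*1/174*1/347) = -265886*(-481408 - 1/60378) = -265886*(-29066452225/60378) = 3864181358148175/30189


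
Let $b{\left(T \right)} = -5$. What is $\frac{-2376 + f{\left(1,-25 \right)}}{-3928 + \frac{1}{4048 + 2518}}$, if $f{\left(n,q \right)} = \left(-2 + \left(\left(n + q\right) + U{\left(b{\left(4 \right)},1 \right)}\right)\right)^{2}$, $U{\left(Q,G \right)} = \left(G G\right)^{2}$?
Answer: $\frac{11497066}{25791247} \approx 0.44577$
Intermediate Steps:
$U{\left(Q,G \right)} = G^{4}$ ($U{\left(Q,G \right)} = \left(G^{2}\right)^{2} = G^{4}$)
$f{\left(n,q \right)} = \left(-1 + n + q\right)^{2}$ ($f{\left(n,q \right)} = \left(-2 + \left(\left(n + q\right) + 1^{4}\right)\right)^{2} = \left(-2 + \left(\left(n + q\right) + 1\right)\right)^{2} = \left(-2 + \left(1 + n + q\right)\right)^{2} = \left(-1 + n + q\right)^{2}$)
$\frac{-2376 + f{\left(1,-25 \right)}}{-3928 + \frac{1}{4048 + 2518}} = \frac{-2376 + \left(-1 + 1 - 25\right)^{2}}{-3928 + \frac{1}{4048 + 2518}} = \frac{-2376 + \left(-25\right)^{2}}{-3928 + \frac{1}{6566}} = \frac{-2376 + 625}{-3928 + \frac{1}{6566}} = - \frac{1751}{- \frac{25791247}{6566}} = \left(-1751\right) \left(- \frac{6566}{25791247}\right) = \frac{11497066}{25791247}$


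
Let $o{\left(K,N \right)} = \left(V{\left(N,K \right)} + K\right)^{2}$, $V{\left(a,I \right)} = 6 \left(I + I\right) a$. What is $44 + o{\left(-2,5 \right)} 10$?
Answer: $148884$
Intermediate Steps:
$V{\left(a,I \right)} = 12 I a$ ($V{\left(a,I \right)} = 6 \cdot 2 I a = 12 I a$)
$o{\left(K,N \right)} = \left(K + 12 K N\right)^{2}$ ($o{\left(K,N \right)} = \left(12 K N + K\right)^{2} = \left(K + 12 K N\right)^{2}$)
$44 + o{\left(-2,5 \right)} 10 = 44 + \left(-2\right)^{2} \left(1 + 12 \cdot 5\right)^{2} \cdot 10 = 44 + 4 \left(1 + 60\right)^{2} \cdot 10 = 44 + 4 \cdot 61^{2} \cdot 10 = 44 + 4 \cdot 3721 \cdot 10 = 44 + 14884 \cdot 10 = 44 + 148840 = 148884$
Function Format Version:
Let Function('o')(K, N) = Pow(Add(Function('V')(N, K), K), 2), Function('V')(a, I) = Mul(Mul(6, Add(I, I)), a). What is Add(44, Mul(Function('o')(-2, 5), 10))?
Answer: 148884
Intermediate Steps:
Function('V')(a, I) = Mul(12, I, a) (Function('V')(a, I) = Mul(Mul(6, Mul(2, I)), a) = Mul(Mul(12, I), a) = Mul(12, I, a))
Function('o')(K, N) = Pow(Add(K, Mul(12, K, N)), 2) (Function('o')(K, N) = Pow(Add(Mul(12, K, N), K), 2) = Pow(Add(K, Mul(12, K, N)), 2))
Add(44, Mul(Function('o')(-2, 5), 10)) = Add(44, Mul(Mul(Pow(-2, 2), Pow(Add(1, Mul(12, 5)), 2)), 10)) = Add(44, Mul(Mul(4, Pow(Add(1, 60), 2)), 10)) = Add(44, Mul(Mul(4, Pow(61, 2)), 10)) = Add(44, Mul(Mul(4, 3721), 10)) = Add(44, Mul(14884, 10)) = Add(44, 148840) = 148884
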